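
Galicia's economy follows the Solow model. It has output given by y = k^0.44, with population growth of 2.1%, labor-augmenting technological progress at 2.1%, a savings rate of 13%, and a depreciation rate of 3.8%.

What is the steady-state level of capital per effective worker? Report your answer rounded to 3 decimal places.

k* = 2.380

In steady state, investment equals break-even investment: s·k^α = (n + g + δ)·k.
Dividing both sides by k: k^(1−α) = s / (n + g + δ).
k^0.56 = 0.13 / (0.021 + 0.021 + 0.038) = 0.13 / 0.080 = 1.6250
k* = 1.6250^(1/0.56) ≈ 2.3797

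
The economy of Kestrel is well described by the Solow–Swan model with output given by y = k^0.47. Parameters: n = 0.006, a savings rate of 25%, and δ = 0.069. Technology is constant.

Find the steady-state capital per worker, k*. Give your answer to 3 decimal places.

In steady state, investment equals break-even investment: s·k^α = (n + δ)·k.
Rearranging, k^(1−α) = s / (n + δ).
k^0.53 = 0.25 / (0.006 + 0.069) = 0.25 / 0.075 = 3.3333
k* = 3.3333^(1/0.53) ≈ 9.6952

k* ≈ 9.695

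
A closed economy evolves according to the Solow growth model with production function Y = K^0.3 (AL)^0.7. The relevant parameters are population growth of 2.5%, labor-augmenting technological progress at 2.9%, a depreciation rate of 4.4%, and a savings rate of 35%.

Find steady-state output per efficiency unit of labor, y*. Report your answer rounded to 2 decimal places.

y* = 1.73

Steady state requires s·f(k) = (n + g + δ)·k, i.e. s·k^α = (n + g + δ)·k.
Rearranging, k^(1−α) = s / (n + g + δ).
k^0.7 = 0.35 / (0.025 + 0.029 + 0.044) = 0.35 / 0.098 = 3.5714
k* = 3.5714^(1/0.7) ≈ 6.1627
y* = (k*)^α = 6.1627^0.3 ≈ 1.7256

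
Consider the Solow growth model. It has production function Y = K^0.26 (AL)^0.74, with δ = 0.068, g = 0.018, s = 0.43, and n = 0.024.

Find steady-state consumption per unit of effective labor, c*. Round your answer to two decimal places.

Steady state requires s·f(k) = (n + g + δ)·k, i.e. s·k^α = (n + g + δ)·k.
Dividing both sides by k: k^(1−α) = s / (n + g + δ).
k^0.74 = 0.43 / (0.024 + 0.018 + 0.068) = 0.43 / 0.110 = 3.9091
k* = 3.9091^(1/0.74) ≈ 6.3111
y* = (k*)^α = 6.3111^0.26 ≈ 1.6145
c* = (1 − s)·y* = (1 − 0.43) × 1.6145 ≈ 0.9203

c* = 0.92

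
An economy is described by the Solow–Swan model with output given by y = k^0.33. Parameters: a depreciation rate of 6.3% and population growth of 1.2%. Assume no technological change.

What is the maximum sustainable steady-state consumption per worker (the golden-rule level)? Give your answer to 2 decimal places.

c_gold ≈ 1.39

At the golden rule, f'(k) = n + δ, so α·k^(α−1) = n + δ and k_gold = (α/(n + δ))^(1/(1−α)).
k_gold = (0.33/0.075)^(1/0.67) = 4.4000^1.4925 ≈ 9.1275
c_gold = f(k_gold) − (n + δ)·k_gold = 2.0745 − 0.075×9.1275 ≈ 1.3899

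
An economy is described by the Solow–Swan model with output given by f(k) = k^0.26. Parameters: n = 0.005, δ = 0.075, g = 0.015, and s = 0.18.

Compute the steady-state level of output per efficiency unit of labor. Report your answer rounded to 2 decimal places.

y* ≈ 1.25

Steady state requires s·f(k) = (n + g + δ)·k, i.e. s·k^α = (n + g + δ)·k.
Dividing both sides by k: k^(1−α) = s / (n + g + δ).
k^0.74 = 0.18 / (0.005 + 0.015 + 0.075) = 0.18 / 0.095 = 1.8947
k* = 1.8947^(1/0.74) ≈ 2.3717
y* = (k*)^α = 2.3717^0.26 ≈ 1.2517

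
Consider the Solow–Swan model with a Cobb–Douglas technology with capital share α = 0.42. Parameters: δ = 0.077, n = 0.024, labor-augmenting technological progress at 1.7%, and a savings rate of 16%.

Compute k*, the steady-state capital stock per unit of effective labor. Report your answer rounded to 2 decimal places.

At the steady state, Δk = 0, so s·k^α = (n + g + δ)·k.
Dividing both sides by k: k^(1−α) = s / (n + g + δ).
k^0.58 = 0.16 / (0.024 + 0.017 + 0.077) = 0.16 / 0.118 = 1.3559
k* = 1.3559^(1/0.58) ≈ 1.6904

k* = 1.69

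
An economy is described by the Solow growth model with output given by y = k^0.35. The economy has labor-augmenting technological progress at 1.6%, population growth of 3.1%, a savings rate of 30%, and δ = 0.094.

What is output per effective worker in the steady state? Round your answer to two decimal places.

Steady state requires s·f(k) = (n + g + δ)·k, i.e. s·k^α = (n + g + δ)·k.
Rearranging, k^(1−α) = s / (n + g + δ).
k^0.65 = 0.30 / (0.031 + 0.016 + 0.094) = 0.30 / 0.141 = 2.1277
k* = 2.1277^(1/0.65) ≈ 3.1950
y* = (k*)^α = 3.1950^0.35 ≈ 1.5016

y* = 1.50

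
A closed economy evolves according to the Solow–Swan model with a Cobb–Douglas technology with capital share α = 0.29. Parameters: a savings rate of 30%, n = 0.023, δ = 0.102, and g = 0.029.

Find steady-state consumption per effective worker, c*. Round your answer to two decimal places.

c* = 0.92

In steady state, investment equals break-even investment: s·k^α = (n + g + δ)·k.
Rearranging, k^(1−α) = s / (n + g + δ).
k^0.71 = 0.30 / (0.023 + 0.029 + 0.102) = 0.30 / 0.154 = 1.9481
k* = 1.9481^(1/0.71) ≈ 2.5580
y* = (k*)^α = 2.5580^0.29 ≈ 1.3131
c* = (1 − s)·y* = (1 − 0.30) × 1.3131 ≈ 0.9192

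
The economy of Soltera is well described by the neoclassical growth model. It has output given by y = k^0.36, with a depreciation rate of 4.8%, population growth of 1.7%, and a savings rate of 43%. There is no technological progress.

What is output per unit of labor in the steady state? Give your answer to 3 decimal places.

In steady state, investment equals break-even investment: s·k^α = (n + δ)·k.
Rearranging, k^(1−α) = s / (n + δ).
k^0.64 = 0.43 / (0.017 + 0.048) = 0.43 / 0.065 = 6.6154
k* = 6.6154^(1/0.64) ≈ 19.1478
y* = (k*)^α = 19.1478^0.36 ≈ 2.8944

y* = 2.894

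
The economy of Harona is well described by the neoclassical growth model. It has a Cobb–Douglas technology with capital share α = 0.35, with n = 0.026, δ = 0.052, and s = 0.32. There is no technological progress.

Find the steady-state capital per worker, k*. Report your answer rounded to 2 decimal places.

In steady state, investment equals break-even investment: s·k^α = (n + δ)·k.
Rearranging, k^(1−α) = s / (n + δ).
k^0.65 = 0.32 / (0.026 + 0.052) = 0.32 / 0.078 = 4.1026
k* = 4.1026^(1/0.65) ≈ 8.7734

k* = 8.77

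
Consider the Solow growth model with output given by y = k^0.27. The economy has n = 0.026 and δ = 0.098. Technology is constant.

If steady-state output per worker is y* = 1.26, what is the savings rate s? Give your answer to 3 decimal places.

s ≈ 0.232

Steady state requires s·f(k) = (n + δ)·k, i.e. s·k^α = (n + δ)·k.
Since y* = [s/(n + δ)]^(α/(1−α)), we have s/(n + δ) = (y*)^((1−α)/α) = 1.26^2.7037 = 1.8680.
Therefore s = 1.8680 × (n + δ) = 1.8680 × 0.124 = 0.2316.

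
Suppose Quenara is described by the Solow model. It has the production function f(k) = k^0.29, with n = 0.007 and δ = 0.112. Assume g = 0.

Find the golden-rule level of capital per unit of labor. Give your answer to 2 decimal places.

k_gold ≈ 3.51

The golden rule sets f'(k) = n + δ, i.e. α·k^(α−1) = n + δ.
So k^(1−α) = α / (n + δ) = 0.29 / 0.119 = 2.4370.
k_gold = 2.4370^(1/0.71) ≈ 3.5064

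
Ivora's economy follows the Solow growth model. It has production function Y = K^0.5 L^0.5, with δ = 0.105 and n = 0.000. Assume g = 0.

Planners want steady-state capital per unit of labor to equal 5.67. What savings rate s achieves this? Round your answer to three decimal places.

Steady state requires s·f(k) = (n + δ)·k, i.e. s·k^α = (n + δ)·k.
So s / (n + δ) = (k*)^(1−α) = 5.67^0.5 = 2.3812.
Therefore s = 2.3812 × (n + δ) = 2.3812 × 0.105 = 0.2500.

s ≈ 0.250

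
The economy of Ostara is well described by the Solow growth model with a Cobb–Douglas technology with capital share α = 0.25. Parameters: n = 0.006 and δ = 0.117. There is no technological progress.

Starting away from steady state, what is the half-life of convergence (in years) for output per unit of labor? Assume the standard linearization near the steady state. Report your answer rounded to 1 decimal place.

half-life ≈ 7.5 years

Near the steady state the convergence rate is λ = (1 − α)(n + δ).
λ = (1 − 0.25) × 0.123 = 0.75 × 0.123 = 0.09225
Half-life = ln 2 / λ = 0.6931 / 0.09225 ≈ 7.51 years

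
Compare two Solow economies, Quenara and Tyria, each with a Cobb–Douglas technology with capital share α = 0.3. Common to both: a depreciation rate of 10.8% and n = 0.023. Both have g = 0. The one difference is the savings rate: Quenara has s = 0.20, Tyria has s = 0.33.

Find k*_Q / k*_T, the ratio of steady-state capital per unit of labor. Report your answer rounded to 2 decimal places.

k*_Q / k*_T ≈ 0.49

Steady-state k* = [s/(n + δ)]^(1/(1−α)), so the ratio is [ (s_Q/(n + δ)_Q) / (s_T/(n + δ)_T) ]^1.4286.
s_Q/(n + δ)_Q = 0.20/0.131 = 1.5267; s_T/(n + δ)_T = 0.33/0.131 = 2.5191.
Ratio = (1.5267/2.5191)^1.4286 = 0.6060^1.4286 ≈ 0.4889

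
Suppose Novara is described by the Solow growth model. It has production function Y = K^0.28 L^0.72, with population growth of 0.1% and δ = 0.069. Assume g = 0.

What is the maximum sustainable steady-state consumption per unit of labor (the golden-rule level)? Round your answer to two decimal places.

c_gold ≈ 1.23

At the golden rule, f'(k) = n + δ, so α·k^(α−1) = n + δ and k_gold = (α/(n + δ))^(1/(1−α)).
k_gold = (0.28/0.070)^(1/0.72) = 4.0000^1.3889 ≈ 6.8581
c_gold = f(k_gold) − (n + δ)·k_gold = 1.7145 − 0.070×6.8581 ≈ 1.2344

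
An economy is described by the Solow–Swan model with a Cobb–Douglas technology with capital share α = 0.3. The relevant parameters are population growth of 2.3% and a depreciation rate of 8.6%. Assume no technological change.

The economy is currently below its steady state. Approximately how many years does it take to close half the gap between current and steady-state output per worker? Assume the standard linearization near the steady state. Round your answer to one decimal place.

Near the steady state the convergence rate is λ = (1 − α)(n + δ).
λ = (1 − 0.3) × 0.109 = 0.7 × 0.109 = 0.0763
Half-life = ln 2 / λ = 0.6931 / 0.0763 ≈ 9.08 years

t_½ ≈ 9.1 years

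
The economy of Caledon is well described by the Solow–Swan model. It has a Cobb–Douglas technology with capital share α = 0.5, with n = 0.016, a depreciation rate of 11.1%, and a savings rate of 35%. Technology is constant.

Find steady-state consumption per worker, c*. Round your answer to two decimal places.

c* = 1.79

At the steady state, Δk = 0, so s·k^α = (n + δ)·k.
Dividing both sides by k: k^(1−α) = s / (n + δ).
k^0.5 = 0.35 / (0.016 + 0.111) = 0.35 / 0.127 = 2.7559
k* = 2.7559^(1/0.5) ≈ 7.5950
y* = (k*)^α = 7.5950^0.5 ≈ 2.7559
c* = (1 − s)·y* = (1 − 0.35) × 2.7559 ≈ 1.7913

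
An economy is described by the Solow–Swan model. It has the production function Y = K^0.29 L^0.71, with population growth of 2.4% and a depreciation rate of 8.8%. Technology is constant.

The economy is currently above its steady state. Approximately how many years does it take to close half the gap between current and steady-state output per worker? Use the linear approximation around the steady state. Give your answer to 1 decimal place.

about 8.7 years

Near the steady state the convergence rate is λ = (1 − α)(n + δ).
λ = (1 − 0.29) × 0.112 = 0.71 × 0.112 = 0.07952
Half-life = ln 2 / λ = 0.6931 / 0.07952 ≈ 8.72 years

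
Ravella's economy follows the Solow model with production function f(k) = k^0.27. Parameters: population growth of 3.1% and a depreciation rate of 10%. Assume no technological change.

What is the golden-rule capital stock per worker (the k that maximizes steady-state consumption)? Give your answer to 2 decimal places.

k_gold ≈ 2.69

The golden rule sets f'(k) = n + δ, i.e. α·k^(α−1) = n + δ.
So k^(1−α) = α / (n + δ) = 0.27 / 0.131 = 2.0611.
k_gold = 2.0611^(1/0.73) ≈ 2.6932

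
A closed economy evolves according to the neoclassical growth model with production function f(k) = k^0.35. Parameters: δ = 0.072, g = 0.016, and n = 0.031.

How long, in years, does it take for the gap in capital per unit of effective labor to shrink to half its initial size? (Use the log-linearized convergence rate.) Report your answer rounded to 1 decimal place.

Near the steady state the convergence rate is λ = (1 − α)(n + g + δ).
λ = (1 − 0.35) × 0.119 = 0.65 × 0.119 = 0.07735
Half-life = ln 2 / λ = 0.6931 / 0.07735 ≈ 8.96 years

about 9.0 years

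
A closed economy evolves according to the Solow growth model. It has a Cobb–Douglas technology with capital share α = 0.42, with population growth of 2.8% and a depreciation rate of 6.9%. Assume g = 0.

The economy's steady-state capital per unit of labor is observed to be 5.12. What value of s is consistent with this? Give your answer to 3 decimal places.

In steady state, investment equals break-even investment: s·k^α = (n + δ)·k.
So s / (n + δ) = (k*)^(1−α) = 5.12^0.58 = 2.5786.
Therefore s = 2.5786 × (n + δ) = 2.5786 × 0.097 = 0.2501.

s ≈ 0.250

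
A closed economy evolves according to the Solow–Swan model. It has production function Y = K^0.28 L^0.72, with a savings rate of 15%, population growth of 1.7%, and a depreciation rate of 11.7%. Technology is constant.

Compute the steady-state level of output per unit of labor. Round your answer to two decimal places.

Steady state requires s·f(k) = (n + δ)·k, i.e. s·k^α = (n + δ)·k.
Dividing both sides by k: k^(1−α) = s / (n + δ).
k^0.72 = 0.15 / (0.017 + 0.117) = 0.15 / 0.134 = 1.1194
k* = 1.1194^(1/0.72) ≈ 1.1696
y* = (k*)^α = 1.1696^0.28 ≈ 1.0448

y* ≈ 1.04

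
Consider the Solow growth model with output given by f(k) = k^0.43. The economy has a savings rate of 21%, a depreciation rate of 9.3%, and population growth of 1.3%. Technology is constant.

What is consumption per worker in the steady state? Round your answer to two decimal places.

Steady state requires s·f(k) = (n + δ)·k, i.e. s·k^α = (n + δ)·k.
Dividing both sides by k: k^(1−α) = s / (n + δ).
k^0.57 = 0.21 / (0.013 + 0.093) = 0.21 / 0.106 = 1.9811
k* = 1.9811^(1/0.57) ≈ 3.3181
y* = (k*)^α = 3.3181^0.43 ≈ 1.6749
c* = (1 − s)·y* = (1 − 0.21) × 1.6749 ≈ 1.3232

c* = 1.32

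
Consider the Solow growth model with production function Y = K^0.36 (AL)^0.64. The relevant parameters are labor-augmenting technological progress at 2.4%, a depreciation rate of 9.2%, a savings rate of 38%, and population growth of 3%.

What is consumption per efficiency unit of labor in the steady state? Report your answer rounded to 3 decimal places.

At the steady state, Δk = 0, so s·k^α = (n + g + δ)·k.
Rearranging, k^(1−α) = s / (n + g + δ).
k^0.64 = 0.38 / (0.030 + 0.024 + 0.092) = 0.38 / 0.146 = 2.6027
k* = 2.6027^(1/0.64) ≈ 4.4576
y* = (k*)^α = 4.4576^0.36 ≈ 1.7127
c* = (1 − s)·y* = (1 − 0.38) × 1.7127 ≈ 1.0619

c* ≈ 1.062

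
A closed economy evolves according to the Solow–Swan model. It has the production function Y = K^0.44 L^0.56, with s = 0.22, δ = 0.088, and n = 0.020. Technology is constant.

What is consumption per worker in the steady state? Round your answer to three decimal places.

Steady state requires s·f(k) = (n + δ)·k, i.e. s·k^α = (n + δ)·k.
Dividing both sides by k: k^(1−α) = s / (n + δ).
k^0.56 = 0.22 / (0.020 + 0.088) = 0.22 / 0.108 = 2.0370
k* = 2.0370^(1/0.56) ≈ 3.5626
y* = (k*)^α = 3.5626^0.44 ≈ 1.7490
c* = (1 − s)·y* = (1 − 0.22) × 1.7490 ≈ 1.3642

c* ≈ 1.364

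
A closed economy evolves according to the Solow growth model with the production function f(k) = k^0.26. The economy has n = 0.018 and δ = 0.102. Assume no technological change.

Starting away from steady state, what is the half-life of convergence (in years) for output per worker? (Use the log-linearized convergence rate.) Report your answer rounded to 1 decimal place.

Near the steady state the convergence rate is λ = (1 − α)(n + δ).
λ = (1 − 0.26) × 0.120 = 0.74 × 0.120 = 0.0888
Half-life = ln 2 / λ = 0.6931 / 0.0888 ≈ 7.81 years

t_½ ≈ 7.8 years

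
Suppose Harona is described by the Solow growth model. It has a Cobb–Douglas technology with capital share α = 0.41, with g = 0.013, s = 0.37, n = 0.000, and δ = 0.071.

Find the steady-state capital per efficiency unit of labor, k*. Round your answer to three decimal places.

Steady state requires s·f(k) = (n + g + δ)·k, i.e. s·k^α = (n + g + δ)·k.
Rearranging, k^(1−α) = s / (n + g + δ).
k^0.59 = 0.37 / (0.000 + 0.013 + 0.071) = 0.37 / 0.084 = 4.4048
k* = 4.4048^(1/0.59) ≈ 12.3424

k* = 12.342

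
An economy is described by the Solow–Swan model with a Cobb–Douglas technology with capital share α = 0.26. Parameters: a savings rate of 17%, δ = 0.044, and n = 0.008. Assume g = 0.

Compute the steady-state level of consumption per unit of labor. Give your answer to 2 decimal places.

In steady state, investment equals break-even investment: s·k^α = (n + δ)·k.
Rearranging, k^(1−α) = s / (n + δ).
k^0.74 = 0.17 / (0.008 + 0.044) = 0.17 / 0.052 = 3.2692
k* = 3.2692^(1/0.74) ≈ 4.9567
y* = (k*)^α = 4.9567^0.26 ≈ 1.5162
c* = (1 − s)·y* = (1 − 0.17) × 1.5162 ≈ 1.2584

c* = 1.26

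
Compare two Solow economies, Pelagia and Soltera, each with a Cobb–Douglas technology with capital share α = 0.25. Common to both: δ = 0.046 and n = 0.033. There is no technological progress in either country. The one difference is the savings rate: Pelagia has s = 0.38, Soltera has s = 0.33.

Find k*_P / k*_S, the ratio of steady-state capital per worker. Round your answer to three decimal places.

Steady-state k* = [s/(n + δ)]^(1/(1−α)), so the ratio is [ (s_P/(n + δ)_P) / (s_S/(n + δ)_S) ]^1.3333.
s_P/(n + δ)_P = 0.38/0.079 = 4.8101; s_S/(n + δ)_S = 0.33/0.079 = 4.1772.
Ratio = (4.8101/4.1772)^1.3333 = 1.1515^1.3333 ≈ 1.2069

k*_P / k*_S ≈ 1.207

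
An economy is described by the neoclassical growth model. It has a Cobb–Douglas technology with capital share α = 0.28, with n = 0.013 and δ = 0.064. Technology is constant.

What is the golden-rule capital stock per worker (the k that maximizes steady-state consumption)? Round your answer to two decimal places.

k_gold ≈ 6.01

The golden rule sets f'(k) = n + δ, i.e. α·k^(α−1) = n + δ.
So k^(1−α) = α / (n + δ) = 0.28 / 0.077 = 3.6364.
k_gold = 3.6364^(1/0.72) ≈ 6.0077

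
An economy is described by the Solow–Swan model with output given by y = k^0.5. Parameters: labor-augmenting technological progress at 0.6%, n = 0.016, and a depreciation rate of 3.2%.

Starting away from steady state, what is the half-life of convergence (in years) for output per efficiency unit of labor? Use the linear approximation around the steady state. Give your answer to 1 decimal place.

half-life ≈ 25.7 years

Near the steady state the convergence rate is λ = (1 − α)(n + g + δ).
λ = (1 − 0.5) × 0.054 = 0.5 × 0.054 = 0.0270
Half-life = ln 2 / λ = 0.6931 / 0.0270 ≈ 25.67 years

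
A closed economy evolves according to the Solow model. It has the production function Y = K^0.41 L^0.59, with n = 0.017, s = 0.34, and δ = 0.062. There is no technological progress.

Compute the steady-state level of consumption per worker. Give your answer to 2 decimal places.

c* = 1.82

At the steady state, Δk = 0, so s·k^α = (n + δ)·k.
Rearranging, k^(1−α) = s / (n + δ).
k^0.59 = 0.34 / (0.017 + 0.062) = 0.34 / 0.079 = 4.3038
k* = 4.3038^(1/0.59) ≈ 11.8666
y* = (k*)^α = 11.8666^0.41 ≈ 2.7572
c* = (1 − s)·y* = (1 − 0.34) × 2.7572 ≈ 1.8198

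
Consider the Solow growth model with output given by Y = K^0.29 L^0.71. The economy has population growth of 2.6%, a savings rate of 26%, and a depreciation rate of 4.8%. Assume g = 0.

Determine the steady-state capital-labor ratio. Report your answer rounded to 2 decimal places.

k* ≈ 5.87

Steady state requires s·f(k) = (n + δ)·k, i.e. s·k^α = (n + δ)·k.
Dividing both sides by k: k^(1−α) = s / (n + δ).
k^0.71 = 0.26 / (0.026 + 0.048) = 0.26 / 0.074 = 3.5135
k* = 3.5135^(1/0.71) ≈ 5.8701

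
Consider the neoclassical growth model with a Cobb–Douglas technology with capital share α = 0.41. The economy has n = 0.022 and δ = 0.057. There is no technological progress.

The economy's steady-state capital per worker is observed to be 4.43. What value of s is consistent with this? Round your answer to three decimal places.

s ≈ 0.190

At the steady state, Δk = 0, so s·k^α = (n + δ)·k.
So s / (n + δ) = (k*)^(1−α) = 4.43^0.59 = 2.4065.
Therefore s = 2.4065 × (n + δ) = 2.4065 × 0.079 = 0.1901.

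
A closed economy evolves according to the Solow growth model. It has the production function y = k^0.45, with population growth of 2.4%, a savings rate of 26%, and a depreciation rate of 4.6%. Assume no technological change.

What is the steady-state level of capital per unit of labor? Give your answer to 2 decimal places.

k* = 10.87

Steady state requires s·f(k) = (n + δ)·k, i.e. s·k^α = (n + δ)·k.
Rearranging, k^(1−α) = s / (n + δ).
k^0.55 = 0.26 / (0.024 + 0.046) = 0.26 / 0.070 = 3.7143
k* = 3.7143^(1/0.55) ≈ 10.8678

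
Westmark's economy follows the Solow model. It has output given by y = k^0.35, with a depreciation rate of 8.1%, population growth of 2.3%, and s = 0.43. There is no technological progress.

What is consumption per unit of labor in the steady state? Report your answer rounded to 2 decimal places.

c* ≈ 1.22

In steady state, investment equals break-even investment: s·k^α = (n + δ)·k.
Rearranging, k^(1−α) = s / (n + δ).
k^0.65 = 0.43 / (0.023 + 0.081) = 0.43 / 0.104 = 4.1346
k* = 4.1346^(1/0.65) ≈ 8.8789
y* = (k*)^α = 8.8789^0.35 ≈ 2.1475
c* = (1 − s)·y* = (1 − 0.43) × 2.1475 ≈ 1.2241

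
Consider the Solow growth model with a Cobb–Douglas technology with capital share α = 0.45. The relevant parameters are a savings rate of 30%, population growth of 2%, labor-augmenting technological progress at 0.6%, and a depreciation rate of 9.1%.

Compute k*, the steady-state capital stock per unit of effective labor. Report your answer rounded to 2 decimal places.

Steady state requires s·f(k) = (n + g + δ)·k, i.e. s·k^α = (n + g + δ)·k.
Rearranging, k^(1−α) = s / (n + g + δ).
k^0.55 = 0.30 / (0.020 + 0.006 + 0.091) = 0.30 / 0.117 = 2.5641
k* = 2.5641^(1/0.55) ≈ 5.5401

k* = 5.54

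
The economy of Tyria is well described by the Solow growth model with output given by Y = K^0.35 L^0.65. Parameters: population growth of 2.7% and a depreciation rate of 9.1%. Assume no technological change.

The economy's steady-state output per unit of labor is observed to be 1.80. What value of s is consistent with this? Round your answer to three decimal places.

In steady state, investment equals break-even investment: s·k^α = (n + δ)·k.
Since y* = [s/(n + δ)]^(α/(1−α)), we have s/(n + δ) = (y*)^((1−α)/α) = 1.80^1.8571 = 2.9790.
Therefore s = 2.9790 × (n + δ) = 2.9790 × 0.118 = 0.3515.

s ≈ 0.352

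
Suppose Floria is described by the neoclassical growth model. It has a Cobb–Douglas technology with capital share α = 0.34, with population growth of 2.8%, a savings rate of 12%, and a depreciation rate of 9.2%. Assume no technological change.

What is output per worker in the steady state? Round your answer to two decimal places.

y* ≈ 1.00

In steady state, investment equals break-even investment: s·k^α = (n + δ)·k.
Rearranging, k^(1−α) = s / (n + δ).
k^0.66 = 0.12 / (0.028 + 0.092) = 0.12 / 0.120 = 1.0000
k* = 1.0000^(1/0.66) ≈ 1.0000
y* = (k*)^α = 1.0000^0.34 ≈ 1.0000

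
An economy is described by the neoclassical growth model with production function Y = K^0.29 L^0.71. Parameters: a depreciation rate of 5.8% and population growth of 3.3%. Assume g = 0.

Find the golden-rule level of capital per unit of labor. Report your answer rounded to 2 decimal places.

The golden rule sets f'(k) = n + δ, i.e. α·k^(α−1) = n + δ.
So k^(1−α) = α / (n + δ) = 0.29 / 0.091 = 3.1868.
k_gold = 3.1868^(1/0.71) ≈ 5.1162

k_gold ≈ 5.12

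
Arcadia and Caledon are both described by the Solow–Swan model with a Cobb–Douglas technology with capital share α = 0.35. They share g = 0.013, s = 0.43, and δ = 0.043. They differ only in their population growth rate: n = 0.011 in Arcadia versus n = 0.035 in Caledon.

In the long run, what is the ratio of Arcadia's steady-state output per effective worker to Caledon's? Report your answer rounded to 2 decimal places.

y*_A / y*_C ≈ 1.18

Steady-state y* = [s/(n + g + δ)]^(α/(1−α)), so the ratio is [ (s_A/(n + g + δ)_A) / (s_C/(n + g + δ)_C) ]^0.5385.
s_A/(n + g + δ)_A = 0.43/0.067 = 6.4179; s_C/(n + g + δ)_C = 0.43/0.091 = 4.7253.
Ratio = (6.4179/4.7253)^0.5385 = 1.3582^0.5385 ≈ 1.1792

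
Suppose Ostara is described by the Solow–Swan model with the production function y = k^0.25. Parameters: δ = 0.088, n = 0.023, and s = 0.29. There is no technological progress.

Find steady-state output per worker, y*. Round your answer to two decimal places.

y* ≈ 1.38

At the steady state, Δk = 0, so s·k^α = (n + δ)·k.
Dividing both sides by k: k^(1−α) = s / (n + δ).
k^0.75 = 0.29 / (0.023 + 0.088) = 0.29 / 0.111 = 2.6126
k* = 2.6126^(1/0.75) ≈ 3.5983
y* = (k*)^α = 3.5983^0.25 ≈ 1.3773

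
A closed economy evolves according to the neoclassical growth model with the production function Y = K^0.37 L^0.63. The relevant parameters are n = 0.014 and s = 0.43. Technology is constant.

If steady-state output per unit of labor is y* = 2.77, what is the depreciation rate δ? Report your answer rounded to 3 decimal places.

Steady state requires s·f(k) = (n + δ)·k, i.e. s·k^α = (n + δ)·k.
Since y* = [s/(n + δ)]^(α/(1−α)), we have s/(n + δ) = (y*)^((1−α)/α) = 2.77^1.7027 = 5.6677.
Therefore n + δ = s / 5.6677 = 0.43 / 5.6677 = 0.0759, so δ = 0.0759 − 0.014 = 0.0619.

δ ≈ 0.062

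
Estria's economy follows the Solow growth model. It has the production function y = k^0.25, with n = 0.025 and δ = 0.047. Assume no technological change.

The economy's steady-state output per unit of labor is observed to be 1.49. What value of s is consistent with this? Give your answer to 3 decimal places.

s ≈ 0.238

Steady state requires s·f(k) = (n + δ)·k, i.e. s·k^α = (n + δ)·k.
Since y* = [s/(n + δ)]^(α/(1−α)), we have s/(n + δ) = (y*)^((1−α)/α) = 1.49^3 = 3.3079.
Therefore s = 3.3079 × (n + δ) = 3.3079 × 0.072 = 0.2382.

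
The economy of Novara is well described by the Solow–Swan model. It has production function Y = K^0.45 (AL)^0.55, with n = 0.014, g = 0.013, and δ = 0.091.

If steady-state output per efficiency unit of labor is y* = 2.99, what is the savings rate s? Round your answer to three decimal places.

s ≈ 0.450

In steady state, investment equals break-even investment: s·k^α = (n + g + δ)·k.
Since y* = [s/(n + g + δ)]^(α/(1−α)), we have s/(n + g + δ) = (y*)^((1−α)/α) = 2.99^1.2222 = 3.8139.
Therefore s = 3.8139 × (n + g + δ) = 3.8139 × 0.118 = 0.4500.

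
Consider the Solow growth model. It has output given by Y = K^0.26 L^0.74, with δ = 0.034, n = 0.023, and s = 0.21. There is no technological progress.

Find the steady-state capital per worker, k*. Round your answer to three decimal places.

k* ≈ 5.825

In steady state, investment equals break-even investment: s·k^α = (n + δ)·k.
Dividing both sides by k: k^(1−α) = s / (n + δ).
k^0.74 = 0.21 / (0.023 + 0.034) = 0.21 / 0.057 = 3.6842
k* = 3.6842^(1/0.74) ≈ 5.8254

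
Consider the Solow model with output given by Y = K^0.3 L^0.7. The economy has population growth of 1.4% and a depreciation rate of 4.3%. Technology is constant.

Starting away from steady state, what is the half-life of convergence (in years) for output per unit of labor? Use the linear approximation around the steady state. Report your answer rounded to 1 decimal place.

about 17.4 years

Near the steady state the convergence rate is λ = (1 − α)(n + δ).
λ = (1 − 0.3) × 0.057 = 0.7 × 0.057 = 0.0399
Half-life = ln 2 / λ = 0.6931 / 0.0399 ≈ 17.37 years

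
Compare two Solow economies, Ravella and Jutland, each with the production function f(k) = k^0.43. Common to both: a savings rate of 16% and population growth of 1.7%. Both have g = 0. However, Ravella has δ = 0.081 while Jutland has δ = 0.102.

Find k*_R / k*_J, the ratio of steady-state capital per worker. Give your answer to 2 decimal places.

ratio ≈ 1.41

Steady-state k* = [s/(n + δ)]^(1/(1−α)), so the ratio is [ (s_R/(n + δ)_R) / (s_J/(n + δ)_J) ]^1.7544.
s_R/(n + δ)_R = 0.16/0.098 = 1.6327; s_J/(n + δ)_J = 0.16/0.119 = 1.3445.
Ratio = (1.6327/1.3445)^1.7544 = 1.2144^1.7544 ≈ 1.4061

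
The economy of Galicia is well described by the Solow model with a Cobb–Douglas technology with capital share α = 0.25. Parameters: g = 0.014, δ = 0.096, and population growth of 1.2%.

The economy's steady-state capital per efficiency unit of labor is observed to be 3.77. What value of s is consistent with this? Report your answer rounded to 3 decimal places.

s ≈ 0.330

In steady state, investment equals break-even investment: s·k^α = (n + g + δ)·k.
So s / (n + g + δ) = (k*)^(1−α) = 3.77^0.75 = 2.7056.
Therefore s = 2.7056 × (n + g + δ) = 2.7056 × 0.122 = 0.3301.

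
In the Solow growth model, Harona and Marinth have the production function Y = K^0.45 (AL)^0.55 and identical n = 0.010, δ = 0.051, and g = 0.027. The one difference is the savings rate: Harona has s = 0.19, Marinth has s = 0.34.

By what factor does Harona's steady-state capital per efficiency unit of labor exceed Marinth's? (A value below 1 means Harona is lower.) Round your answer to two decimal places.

ratio ≈ 0.35

Steady-state k* = [s/(n + g + δ)]^(1/(1−α)), so the ratio is [ (s_H/(n + g + δ)_H) / (s_M/(n + g + δ)_M) ]^1.8182.
s_H/(n + g + δ)_H = 0.19/0.088 = 2.1591; s_M/(n + g + δ)_M = 0.34/0.088 = 3.8636.
Ratio = (2.1591/3.8636)^1.8182 = 0.5588^1.8182 ≈ 0.3471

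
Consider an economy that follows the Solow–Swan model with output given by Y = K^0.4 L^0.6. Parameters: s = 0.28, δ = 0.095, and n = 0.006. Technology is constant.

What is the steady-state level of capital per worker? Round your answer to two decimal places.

k* ≈ 5.47

Steady state requires s·f(k) = (n + δ)·k, i.e. s·k^α = (n + δ)·k.
Rearranging, k^(1−α) = s / (n + δ).
k^0.6 = 0.28 / (0.006 + 0.095) = 0.28 / 0.101 = 2.7723
k* = 2.7723^(1/0.6) ≈ 5.4710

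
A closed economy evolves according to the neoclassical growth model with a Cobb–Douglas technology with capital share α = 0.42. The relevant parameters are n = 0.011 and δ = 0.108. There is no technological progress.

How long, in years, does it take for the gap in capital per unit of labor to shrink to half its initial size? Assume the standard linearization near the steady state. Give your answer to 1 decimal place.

Near the steady state the convergence rate is λ = (1 − α)(n + δ).
λ = (1 − 0.42) × 0.119 = 0.58 × 0.119 = 0.06902
Half-life = ln 2 / λ = 0.6931 / 0.06902 ≈ 10.04 years

t_½ ≈ 10.0 years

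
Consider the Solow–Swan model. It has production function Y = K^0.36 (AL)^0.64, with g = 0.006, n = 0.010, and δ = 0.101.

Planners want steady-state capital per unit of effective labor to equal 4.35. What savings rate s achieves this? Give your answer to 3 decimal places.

s ≈ 0.300

In steady state, investment equals break-even investment: s·k^α = (n + g + δ)·k.
So s / (n + g + δ) = (k*)^(1−α) = 4.35^0.64 = 2.5623.
Therefore s = 2.5623 × (n + g + δ) = 2.5623 × 0.117 = 0.2998.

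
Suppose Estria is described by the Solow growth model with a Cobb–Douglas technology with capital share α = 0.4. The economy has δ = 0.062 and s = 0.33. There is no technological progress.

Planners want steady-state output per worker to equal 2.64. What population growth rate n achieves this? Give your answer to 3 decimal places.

Steady state requires s·f(k) = (n + δ)·k, i.e. s·k^α = (n + δ)·k.
Since y* = [s/(n + δ)]^(α/(1−α)), we have s/(n + δ) = (y*)^((1−α)/α) = 2.64^1.5 = 4.2895.
Therefore n + δ = s / 4.2895 = 0.33 / 4.2895 = 0.0769, so n = 0.0769 − 0.062 = 0.0149.

n ≈ 0.015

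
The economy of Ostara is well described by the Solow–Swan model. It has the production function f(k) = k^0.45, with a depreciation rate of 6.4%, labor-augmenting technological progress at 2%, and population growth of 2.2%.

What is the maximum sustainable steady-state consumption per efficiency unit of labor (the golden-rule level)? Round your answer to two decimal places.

At the golden rule, f'(k) = n + g + δ, so α·k^(α−1) = n + g + δ and k_gold = (α/(n + g + δ))^(1/(1−α)).
k_gold = (0.45/0.106)^(1/0.55) = 4.2453^1.8182 ≈ 13.8568
c_gold = f(k_gold) − (n + g + δ)·k_gold = 3.2640 − 0.106×13.8568 ≈ 1.7952

c_gold ≈ 1.80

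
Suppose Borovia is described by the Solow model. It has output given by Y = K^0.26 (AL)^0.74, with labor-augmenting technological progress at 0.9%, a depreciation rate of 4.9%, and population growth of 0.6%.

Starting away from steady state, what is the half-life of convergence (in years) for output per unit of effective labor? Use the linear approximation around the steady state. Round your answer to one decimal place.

about 14.6 years

Near the steady state the convergence rate is λ = (1 − α)(n + g + δ).
λ = (1 − 0.26) × 0.064 = 0.74 × 0.064 = 0.04736
Half-life = ln 2 / λ = 0.6931 / 0.04736 ≈ 14.63 years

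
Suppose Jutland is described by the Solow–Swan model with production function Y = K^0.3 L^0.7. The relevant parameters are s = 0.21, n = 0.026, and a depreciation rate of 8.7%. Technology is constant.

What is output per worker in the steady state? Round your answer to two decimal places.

At the steady state, Δk = 0, so s·k^α = (n + δ)·k.
Rearranging, k^(1−α) = s / (n + δ).
k^0.7 = 0.21 / (0.026 + 0.087) = 0.21 / 0.113 = 1.8584
k* = 1.8584^(1/0.7) ≈ 2.4237
y* = (k*)^α = 2.4237^0.3 ≈ 1.3042

y* = 1.30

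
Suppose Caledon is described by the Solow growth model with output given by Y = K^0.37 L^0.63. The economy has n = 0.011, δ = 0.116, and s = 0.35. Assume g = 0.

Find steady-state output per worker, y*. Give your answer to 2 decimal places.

y* = 1.81

At the steady state, Δk = 0, so s·k^α = (n + δ)·k.
Rearranging, k^(1−α) = s / (n + δ).
k^0.63 = 0.35 / (0.011 + 0.116) = 0.35 / 0.127 = 2.7559
k* = 2.7559^(1/0.63) ≈ 4.9984
y* = (k*)^α = 4.9984^0.37 ≈ 1.8137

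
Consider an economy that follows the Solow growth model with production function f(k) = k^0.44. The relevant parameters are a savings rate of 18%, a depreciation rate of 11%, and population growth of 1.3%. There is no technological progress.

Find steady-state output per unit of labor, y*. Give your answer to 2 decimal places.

Steady state requires s·f(k) = (n + δ)·k, i.e. s·k^α = (n + δ)·k.
Rearranging, k^(1−α) = s / (n + δ).
k^0.56 = 0.18 / (0.013 + 0.110) = 0.18 / 0.123 = 1.4634
k* = 1.4634^(1/0.56) ≈ 1.9737
y* = (k*)^α = 1.9737^0.44 ≈ 1.3487

y* ≈ 1.35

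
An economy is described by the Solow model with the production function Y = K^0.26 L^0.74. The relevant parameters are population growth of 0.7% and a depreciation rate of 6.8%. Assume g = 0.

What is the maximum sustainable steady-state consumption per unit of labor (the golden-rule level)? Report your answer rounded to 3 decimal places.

At the golden rule, f'(k) = n + δ, so α·k^(α−1) = n + δ and k_gold = (α/(n + δ))^(1/(1−α)).
k_gold = (0.26/0.075)^(1/0.74) = 3.4667^1.3514 ≈ 5.3659
c_gold = f(k_gold) − (n + δ)·k_gold = 1.5478 − 0.075×5.3659 ≈ 1.1454

c_gold ≈ 1.145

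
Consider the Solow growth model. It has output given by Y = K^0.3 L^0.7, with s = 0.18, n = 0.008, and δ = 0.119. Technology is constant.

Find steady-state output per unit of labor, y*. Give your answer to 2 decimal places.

y* ≈ 1.16

In steady state, investment equals break-even investment: s·k^α = (n + δ)·k.
Rearranging, k^(1−α) = s / (n + δ).
k^0.7 = 0.18 / (0.008 + 0.119) = 0.18 / 0.127 = 1.4173
k* = 1.4173^(1/0.7) ≈ 1.6458
y* = (k*)^α = 1.6458^0.3 ≈ 1.1612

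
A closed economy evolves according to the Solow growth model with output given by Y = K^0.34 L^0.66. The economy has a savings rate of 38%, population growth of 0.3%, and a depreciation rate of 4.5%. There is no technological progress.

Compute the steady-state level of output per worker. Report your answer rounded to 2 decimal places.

y* = 2.90

In steady state, investment equals break-even investment: s·k^α = (n + δ)·k.
Dividing both sides by k: k^(1−α) = s / (n + δ).
k^0.66 = 0.38 / (0.003 + 0.045) = 0.38 / 0.048 = 7.9167
k* = 7.9167^(1/0.66) ≈ 22.9843
y* = (k*)^α = 22.9843^0.34 ≈ 2.9033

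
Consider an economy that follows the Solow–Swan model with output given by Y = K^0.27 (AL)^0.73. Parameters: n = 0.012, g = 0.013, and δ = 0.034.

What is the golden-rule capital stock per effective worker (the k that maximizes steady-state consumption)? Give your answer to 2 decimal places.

k_gold ≈ 8.03

The golden rule sets f'(k) = n + g + δ, i.e. α·k^(α−1) = n + g + δ.
So k^(1−α) = α / (n + g + δ) = 0.27 / 0.059 = 4.5763.
k_gold = 4.5763^(1/0.73) ≈ 8.0318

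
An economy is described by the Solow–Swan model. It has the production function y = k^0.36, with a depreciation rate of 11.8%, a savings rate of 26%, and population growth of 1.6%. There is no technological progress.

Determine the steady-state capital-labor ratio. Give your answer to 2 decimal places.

Steady state requires s·f(k) = (n + δ)·k, i.e. s·k^α = (n + δ)·k.
Rearranging, k^(1−α) = s / (n + δ).
k^0.64 = 0.26 / (0.016 + 0.118) = 0.26 / 0.134 = 1.9403
k* = 1.9403^(1/0.64) ≈ 2.8171

k* ≈ 2.82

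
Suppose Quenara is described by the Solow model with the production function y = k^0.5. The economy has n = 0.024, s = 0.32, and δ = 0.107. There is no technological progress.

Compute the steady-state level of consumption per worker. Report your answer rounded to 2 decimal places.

c* = 1.66

Steady state requires s·f(k) = (n + δ)·k, i.e. s·k^α = (n + δ)·k.
Rearranging, k^(1−α) = s / (n + δ).
k^0.5 = 0.32 / (0.024 + 0.107) = 0.32 / 0.131 = 2.4427
k* = 2.4427^(1/0.5) ≈ 5.9668
y* = (k*)^α = 5.9668^0.5 ≈ 2.4427
c* = (1 − s)·y* = (1 − 0.32) × 2.4427 ≈ 1.6610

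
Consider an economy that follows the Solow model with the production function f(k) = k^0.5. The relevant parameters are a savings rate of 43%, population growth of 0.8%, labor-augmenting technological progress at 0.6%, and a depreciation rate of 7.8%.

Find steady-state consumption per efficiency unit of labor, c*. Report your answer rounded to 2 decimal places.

In steady state, investment equals break-even investment: s·k^α = (n + g + δ)·k.
Dividing both sides by k: k^(1−α) = s / (n + g + δ).
k^0.5 = 0.43 / (0.008 + 0.006 + 0.078) = 0.43 / 0.092 = 4.6739
k* = 4.6739^(1/0.5) ≈ 21.8453
y* = (k*)^α = 21.8453^0.5 ≈ 4.6739
c* = (1 − s)·y* = (1 − 0.43) × 4.6739 ≈ 2.6641

c* ≈ 2.66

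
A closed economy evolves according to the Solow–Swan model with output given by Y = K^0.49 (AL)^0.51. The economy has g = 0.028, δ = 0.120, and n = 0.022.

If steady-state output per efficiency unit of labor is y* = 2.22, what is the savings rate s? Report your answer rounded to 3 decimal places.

At the steady state, Δk = 0, so s·k^α = (n + g + δ)·k.
Since y* = [s/(n + g + δ)]^(α/(1−α)), we have s/(n + g + δ) = (y*)^((1−α)/α) = 2.22^1.0408 = 2.2934.
Therefore s = 2.2934 × (n + g + δ) = 2.2934 × 0.170 = 0.3899.

s ≈ 0.390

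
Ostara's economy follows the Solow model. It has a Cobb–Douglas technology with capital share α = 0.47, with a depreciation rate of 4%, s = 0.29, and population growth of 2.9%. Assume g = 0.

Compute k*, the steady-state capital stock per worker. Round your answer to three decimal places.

k* = 15.014

In steady state, investment equals break-even investment: s·k^α = (n + δ)·k.
Dividing both sides by k: k^(1−α) = s / (n + δ).
k^0.53 = 0.29 / (0.029 + 0.040) = 0.29 / 0.069 = 4.2029
k* = 4.2029^(1/0.53) ≈ 15.0144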